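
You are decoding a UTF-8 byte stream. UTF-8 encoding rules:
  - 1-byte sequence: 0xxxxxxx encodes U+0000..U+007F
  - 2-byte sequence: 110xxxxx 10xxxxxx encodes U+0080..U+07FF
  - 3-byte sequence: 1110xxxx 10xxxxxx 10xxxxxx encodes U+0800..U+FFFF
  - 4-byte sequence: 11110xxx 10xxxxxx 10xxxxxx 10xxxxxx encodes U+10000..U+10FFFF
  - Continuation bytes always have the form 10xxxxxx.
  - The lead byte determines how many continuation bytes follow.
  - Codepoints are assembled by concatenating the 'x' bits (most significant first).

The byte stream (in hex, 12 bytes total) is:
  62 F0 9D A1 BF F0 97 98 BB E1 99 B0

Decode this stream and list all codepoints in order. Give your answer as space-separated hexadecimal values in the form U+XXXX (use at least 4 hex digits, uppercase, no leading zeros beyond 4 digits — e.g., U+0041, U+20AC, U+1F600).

Answer: U+0062 U+1D87F U+1763B U+1670

Derivation:
Byte[0]=62: 1-byte ASCII. cp=U+0062
Byte[1]=F0: 4-byte lead, need 3 cont bytes. acc=0x0
Byte[2]=9D: continuation. acc=(acc<<6)|0x1D=0x1D
Byte[3]=A1: continuation. acc=(acc<<6)|0x21=0x761
Byte[4]=BF: continuation. acc=(acc<<6)|0x3F=0x1D87F
Completed: cp=U+1D87F (starts at byte 1)
Byte[5]=F0: 4-byte lead, need 3 cont bytes. acc=0x0
Byte[6]=97: continuation. acc=(acc<<6)|0x17=0x17
Byte[7]=98: continuation. acc=(acc<<6)|0x18=0x5D8
Byte[8]=BB: continuation. acc=(acc<<6)|0x3B=0x1763B
Completed: cp=U+1763B (starts at byte 5)
Byte[9]=E1: 3-byte lead, need 2 cont bytes. acc=0x1
Byte[10]=99: continuation. acc=(acc<<6)|0x19=0x59
Byte[11]=B0: continuation. acc=(acc<<6)|0x30=0x1670
Completed: cp=U+1670 (starts at byte 9)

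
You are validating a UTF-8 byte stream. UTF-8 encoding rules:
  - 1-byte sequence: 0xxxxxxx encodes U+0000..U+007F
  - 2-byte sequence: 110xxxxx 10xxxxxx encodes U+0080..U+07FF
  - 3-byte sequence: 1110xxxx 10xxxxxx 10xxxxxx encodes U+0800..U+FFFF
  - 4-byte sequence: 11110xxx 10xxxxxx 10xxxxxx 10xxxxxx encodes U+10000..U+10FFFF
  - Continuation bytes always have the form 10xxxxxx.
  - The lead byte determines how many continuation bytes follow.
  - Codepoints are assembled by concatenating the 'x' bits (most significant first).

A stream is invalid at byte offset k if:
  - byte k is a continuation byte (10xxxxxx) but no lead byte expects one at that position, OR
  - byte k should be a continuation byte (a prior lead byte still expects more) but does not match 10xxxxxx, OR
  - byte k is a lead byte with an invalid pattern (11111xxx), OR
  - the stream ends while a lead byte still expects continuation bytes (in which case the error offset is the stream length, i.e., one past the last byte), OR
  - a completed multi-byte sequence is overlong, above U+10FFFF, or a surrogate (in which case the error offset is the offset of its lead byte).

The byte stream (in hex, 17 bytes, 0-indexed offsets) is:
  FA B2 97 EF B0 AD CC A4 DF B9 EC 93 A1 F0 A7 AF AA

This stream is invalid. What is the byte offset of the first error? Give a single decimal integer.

Byte[0]=FA: INVALID lead byte (not 0xxx/110x/1110/11110)

Answer: 0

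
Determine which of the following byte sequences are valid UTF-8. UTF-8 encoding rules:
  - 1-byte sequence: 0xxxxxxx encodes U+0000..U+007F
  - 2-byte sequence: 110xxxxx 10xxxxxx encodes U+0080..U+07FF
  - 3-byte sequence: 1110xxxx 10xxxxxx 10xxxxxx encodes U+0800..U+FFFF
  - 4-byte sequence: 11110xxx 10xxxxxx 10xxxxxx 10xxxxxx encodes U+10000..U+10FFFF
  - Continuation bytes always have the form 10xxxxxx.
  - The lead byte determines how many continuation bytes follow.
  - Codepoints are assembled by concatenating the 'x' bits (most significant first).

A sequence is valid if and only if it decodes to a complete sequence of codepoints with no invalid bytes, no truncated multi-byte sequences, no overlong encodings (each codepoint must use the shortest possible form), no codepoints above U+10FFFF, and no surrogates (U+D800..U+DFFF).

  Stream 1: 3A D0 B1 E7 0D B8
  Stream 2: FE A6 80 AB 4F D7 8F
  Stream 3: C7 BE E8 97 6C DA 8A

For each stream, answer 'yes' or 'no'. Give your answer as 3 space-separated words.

Stream 1: error at byte offset 4. INVALID
Stream 2: error at byte offset 0. INVALID
Stream 3: error at byte offset 4. INVALID

Answer: no no no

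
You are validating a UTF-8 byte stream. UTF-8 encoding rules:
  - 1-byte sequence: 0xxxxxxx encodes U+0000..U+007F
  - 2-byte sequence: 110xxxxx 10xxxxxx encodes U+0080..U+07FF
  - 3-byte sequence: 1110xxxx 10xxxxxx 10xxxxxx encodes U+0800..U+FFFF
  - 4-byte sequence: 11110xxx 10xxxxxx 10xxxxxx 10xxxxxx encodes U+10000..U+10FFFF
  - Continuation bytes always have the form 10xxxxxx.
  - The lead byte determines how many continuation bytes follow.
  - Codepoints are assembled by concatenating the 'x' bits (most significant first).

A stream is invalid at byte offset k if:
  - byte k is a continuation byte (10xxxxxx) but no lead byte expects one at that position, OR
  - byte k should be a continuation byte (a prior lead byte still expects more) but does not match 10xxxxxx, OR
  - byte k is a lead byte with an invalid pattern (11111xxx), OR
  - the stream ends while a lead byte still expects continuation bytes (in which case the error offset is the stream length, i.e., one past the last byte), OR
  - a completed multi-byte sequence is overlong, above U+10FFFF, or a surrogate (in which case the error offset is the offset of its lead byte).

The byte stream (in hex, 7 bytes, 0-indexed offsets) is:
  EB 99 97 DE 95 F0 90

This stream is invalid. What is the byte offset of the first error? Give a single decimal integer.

Answer: 7

Derivation:
Byte[0]=EB: 3-byte lead, need 2 cont bytes. acc=0xB
Byte[1]=99: continuation. acc=(acc<<6)|0x19=0x2D9
Byte[2]=97: continuation. acc=(acc<<6)|0x17=0xB657
Completed: cp=U+B657 (starts at byte 0)
Byte[3]=DE: 2-byte lead, need 1 cont bytes. acc=0x1E
Byte[4]=95: continuation. acc=(acc<<6)|0x15=0x795
Completed: cp=U+0795 (starts at byte 3)
Byte[5]=F0: 4-byte lead, need 3 cont bytes. acc=0x0
Byte[6]=90: continuation. acc=(acc<<6)|0x10=0x10
Byte[7]: stream ended, expected continuation. INVALID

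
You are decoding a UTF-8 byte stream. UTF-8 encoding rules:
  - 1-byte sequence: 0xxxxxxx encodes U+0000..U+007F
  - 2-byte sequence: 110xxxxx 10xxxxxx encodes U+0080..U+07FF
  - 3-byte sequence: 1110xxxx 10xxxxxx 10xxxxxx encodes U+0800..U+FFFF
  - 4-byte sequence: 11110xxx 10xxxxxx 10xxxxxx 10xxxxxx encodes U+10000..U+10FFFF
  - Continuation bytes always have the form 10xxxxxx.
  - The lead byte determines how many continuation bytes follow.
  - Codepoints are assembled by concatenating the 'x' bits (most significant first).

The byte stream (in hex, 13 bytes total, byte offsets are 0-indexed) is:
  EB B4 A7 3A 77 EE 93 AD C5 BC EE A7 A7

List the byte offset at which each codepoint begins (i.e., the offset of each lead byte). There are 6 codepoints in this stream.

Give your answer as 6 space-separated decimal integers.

Answer: 0 3 4 5 8 10

Derivation:
Byte[0]=EB: 3-byte lead, need 2 cont bytes. acc=0xB
Byte[1]=B4: continuation. acc=(acc<<6)|0x34=0x2F4
Byte[2]=A7: continuation. acc=(acc<<6)|0x27=0xBD27
Completed: cp=U+BD27 (starts at byte 0)
Byte[3]=3A: 1-byte ASCII. cp=U+003A
Byte[4]=77: 1-byte ASCII. cp=U+0077
Byte[5]=EE: 3-byte lead, need 2 cont bytes. acc=0xE
Byte[6]=93: continuation. acc=(acc<<6)|0x13=0x393
Byte[7]=AD: continuation. acc=(acc<<6)|0x2D=0xE4ED
Completed: cp=U+E4ED (starts at byte 5)
Byte[8]=C5: 2-byte lead, need 1 cont bytes. acc=0x5
Byte[9]=BC: continuation. acc=(acc<<6)|0x3C=0x17C
Completed: cp=U+017C (starts at byte 8)
Byte[10]=EE: 3-byte lead, need 2 cont bytes. acc=0xE
Byte[11]=A7: continuation. acc=(acc<<6)|0x27=0x3A7
Byte[12]=A7: continuation. acc=(acc<<6)|0x27=0xE9E7
Completed: cp=U+E9E7 (starts at byte 10)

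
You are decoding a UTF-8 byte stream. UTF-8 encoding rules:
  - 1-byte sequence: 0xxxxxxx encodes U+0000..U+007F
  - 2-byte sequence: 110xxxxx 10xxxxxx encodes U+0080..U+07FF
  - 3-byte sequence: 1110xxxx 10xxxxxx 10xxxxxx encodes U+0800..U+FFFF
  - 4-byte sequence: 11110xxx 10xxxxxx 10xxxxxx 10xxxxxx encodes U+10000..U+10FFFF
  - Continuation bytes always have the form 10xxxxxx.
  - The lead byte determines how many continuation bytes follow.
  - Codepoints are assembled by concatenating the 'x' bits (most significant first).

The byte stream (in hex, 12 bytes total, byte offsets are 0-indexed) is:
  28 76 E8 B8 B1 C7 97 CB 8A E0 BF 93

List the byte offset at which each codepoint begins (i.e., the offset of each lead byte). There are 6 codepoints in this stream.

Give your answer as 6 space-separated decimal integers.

Byte[0]=28: 1-byte ASCII. cp=U+0028
Byte[1]=76: 1-byte ASCII. cp=U+0076
Byte[2]=E8: 3-byte lead, need 2 cont bytes. acc=0x8
Byte[3]=B8: continuation. acc=(acc<<6)|0x38=0x238
Byte[4]=B1: continuation. acc=(acc<<6)|0x31=0x8E31
Completed: cp=U+8E31 (starts at byte 2)
Byte[5]=C7: 2-byte lead, need 1 cont bytes. acc=0x7
Byte[6]=97: continuation. acc=(acc<<6)|0x17=0x1D7
Completed: cp=U+01D7 (starts at byte 5)
Byte[7]=CB: 2-byte lead, need 1 cont bytes. acc=0xB
Byte[8]=8A: continuation. acc=(acc<<6)|0x0A=0x2CA
Completed: cp=U+02CA (starts at byte 7)
Byte[9]=E0: 3-byte lead, need 2 cont bytes. acc=0x0
Byte[10]=BF: continuation. acc=(acc<<6)|0x3F=0x3F
Byte[11]=93: continuation. acc=(acc<<6)|0x13=0xFD3
Completed: cp=U+0FD3 (starts at byte 9)

Answer: 0 1 2 5 7 9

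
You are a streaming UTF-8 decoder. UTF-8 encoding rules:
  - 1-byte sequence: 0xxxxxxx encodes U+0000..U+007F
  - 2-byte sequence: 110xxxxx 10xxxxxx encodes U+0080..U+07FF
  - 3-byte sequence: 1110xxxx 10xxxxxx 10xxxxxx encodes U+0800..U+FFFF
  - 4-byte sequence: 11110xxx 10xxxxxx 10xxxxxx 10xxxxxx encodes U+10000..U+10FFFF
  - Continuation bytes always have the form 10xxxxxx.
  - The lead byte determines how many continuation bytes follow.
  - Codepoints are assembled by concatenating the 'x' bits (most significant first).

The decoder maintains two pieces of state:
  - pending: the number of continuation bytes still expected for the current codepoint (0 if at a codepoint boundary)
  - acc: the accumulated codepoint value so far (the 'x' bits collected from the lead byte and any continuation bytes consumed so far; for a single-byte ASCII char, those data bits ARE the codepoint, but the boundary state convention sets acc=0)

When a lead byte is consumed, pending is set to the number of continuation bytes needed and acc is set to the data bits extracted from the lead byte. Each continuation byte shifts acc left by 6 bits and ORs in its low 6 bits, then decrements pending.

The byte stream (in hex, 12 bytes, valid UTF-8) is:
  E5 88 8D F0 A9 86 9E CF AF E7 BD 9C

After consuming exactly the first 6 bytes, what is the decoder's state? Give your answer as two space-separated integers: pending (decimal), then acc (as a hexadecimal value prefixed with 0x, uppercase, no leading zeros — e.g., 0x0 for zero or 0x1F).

Byte[0]=E5: 3-byte lead. pending=2, acc=0x5
Byte[1]=88: continuation. acc=(acc<<6)|0x08=0x148, pending=1
Byte[2]=8D: continuation. acc=(acc<<6)|0x0D=0x520D, pending=0
Byte[3]=F0: 4-byte lead. pending=3, acc=0x0
Byte[4]=A9: continuation. acc=(acc<<6)|0x29=0x29, pending=2
Byte[5]=86: continuation. acc=(acc<<6)|0x06=0xA46, pending=1

Answer: 1 0xA46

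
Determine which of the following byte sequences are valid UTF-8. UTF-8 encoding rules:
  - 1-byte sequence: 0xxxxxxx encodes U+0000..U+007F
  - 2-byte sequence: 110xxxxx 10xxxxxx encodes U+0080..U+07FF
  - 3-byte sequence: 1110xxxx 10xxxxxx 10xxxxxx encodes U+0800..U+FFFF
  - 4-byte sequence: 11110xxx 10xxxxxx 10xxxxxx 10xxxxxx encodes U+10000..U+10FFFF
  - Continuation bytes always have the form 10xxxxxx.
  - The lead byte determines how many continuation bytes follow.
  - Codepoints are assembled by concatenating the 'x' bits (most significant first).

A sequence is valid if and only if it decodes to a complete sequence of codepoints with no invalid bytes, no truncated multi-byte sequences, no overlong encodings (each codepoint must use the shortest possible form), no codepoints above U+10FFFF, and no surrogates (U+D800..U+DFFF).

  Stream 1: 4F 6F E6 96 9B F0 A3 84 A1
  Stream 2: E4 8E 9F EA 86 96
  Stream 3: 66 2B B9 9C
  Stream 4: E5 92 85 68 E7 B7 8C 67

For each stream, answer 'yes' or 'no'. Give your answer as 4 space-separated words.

Stream 1: decodes cleanly. VALID
Stream 2: decodes cleanly. VALID
Stream 3: error at byte offset 2. INVALID
Stream 4: decodes cleanly. VALID

Answer: yes yes no yes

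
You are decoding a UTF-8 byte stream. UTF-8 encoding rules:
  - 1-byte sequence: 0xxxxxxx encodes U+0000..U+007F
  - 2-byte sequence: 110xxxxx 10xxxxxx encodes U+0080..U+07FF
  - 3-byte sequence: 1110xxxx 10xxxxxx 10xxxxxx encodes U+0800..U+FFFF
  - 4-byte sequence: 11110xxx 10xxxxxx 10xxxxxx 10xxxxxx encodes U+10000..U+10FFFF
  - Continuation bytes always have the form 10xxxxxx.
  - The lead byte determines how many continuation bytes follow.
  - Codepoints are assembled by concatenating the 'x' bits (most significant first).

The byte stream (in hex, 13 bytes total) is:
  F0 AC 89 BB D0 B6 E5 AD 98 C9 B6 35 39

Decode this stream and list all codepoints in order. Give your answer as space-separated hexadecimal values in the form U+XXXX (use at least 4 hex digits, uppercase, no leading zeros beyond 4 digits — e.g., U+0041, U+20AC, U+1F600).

Answer: U+2C27B U+0436 U+5B58 U+0276 U+0035 U+0039

Derivation:
Byte[0]=F0: 4-byte lead, need 3 cont bytes. acc=0x0
Byte[1]=AC: continuation. acc=(acc<<6)|0x2C=0x2C
Byte[2]=89: continuation. acc=(acc<<6)|0x09=0xB09
Byte[3]=BB: continuation. acc=(acc<<6)|0x3B=0x2C27B
Completed: cp=U+2C27B (starts at byte 0)
Byte[4]=D0: 2-byte lead, need 1 cont bytes. acc=0x10
Byte[5]=B6: continuation. acc=(acc<<6)|0x36=0x436
Completed: cp=U+0436 (starts at byte 4)
Byte[6]=E5: 3-byte lead, need 2 cont bytes. acc=0x5
Byte[7]=AD: continuation. acc=(acc<<6)|0x2D=0x16D
Byte[8]=98: continuation. acc=(acc<<6)|0x18=0x5B58
Completed: cp=U+5B58 (starts at byte 6)
Byte[9]=C9: 2-byte lead, need 1 cont bytes. acc=0x9
Byte[10]=B6: continuation. acc=(acc<<6)|0x36=0x276
Completed: cp=U+0276 (starts at byte 9)
Byte[11]=35: 1-byte ASCII. cp=U+0035
Byte[12]=39: 1-byte ASCII. cp=U+0039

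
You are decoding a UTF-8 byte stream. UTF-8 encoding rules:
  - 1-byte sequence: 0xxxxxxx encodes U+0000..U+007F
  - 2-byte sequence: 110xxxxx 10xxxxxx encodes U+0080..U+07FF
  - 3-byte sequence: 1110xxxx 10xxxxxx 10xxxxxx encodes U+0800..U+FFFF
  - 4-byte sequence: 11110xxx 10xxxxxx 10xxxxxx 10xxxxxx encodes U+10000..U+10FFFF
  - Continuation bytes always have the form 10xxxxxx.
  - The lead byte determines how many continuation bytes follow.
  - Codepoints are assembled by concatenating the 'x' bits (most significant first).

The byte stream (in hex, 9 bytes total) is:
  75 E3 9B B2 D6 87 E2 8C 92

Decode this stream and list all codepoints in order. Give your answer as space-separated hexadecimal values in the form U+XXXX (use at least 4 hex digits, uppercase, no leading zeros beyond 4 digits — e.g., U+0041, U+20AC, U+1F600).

Answer: U+0075 U+36F2 U+0587 U+2312

Derivation:
Byte[0]=75: 1-byte ASCII. cp=U+0075
Byte[1]=E3: 3-byte lead, need 2 cont bytes. acc=0x3
Byte[2]=9B: continuation. acc=(acc<<6)|0x1B=0xDB
Byte[3]=B2: continuation. acc=(acc<<6)|0x32=0x36F2
Completed: cp=U+36F2 (starts at byte 1)
Byte[4]=D6: 2-byte lead, need 1 cont bytes. acc=0x16
Byte[5]=87: continuation. acc=(acc<<6)|0x07=0x587
Completed: cp=U+0587 (starts at byte 4)
Byte[6]=E2: 3-byte lead, need 2 cont bytes. acc=0x2
Byte[7]=8C: continuation. acc=(acc<<6)|0x0C=0x8C
Byte[8]=92: continuation. acc=(acc<<6)|0x12=0x2312
Completed: cp=U+2312 (starts at byte 6)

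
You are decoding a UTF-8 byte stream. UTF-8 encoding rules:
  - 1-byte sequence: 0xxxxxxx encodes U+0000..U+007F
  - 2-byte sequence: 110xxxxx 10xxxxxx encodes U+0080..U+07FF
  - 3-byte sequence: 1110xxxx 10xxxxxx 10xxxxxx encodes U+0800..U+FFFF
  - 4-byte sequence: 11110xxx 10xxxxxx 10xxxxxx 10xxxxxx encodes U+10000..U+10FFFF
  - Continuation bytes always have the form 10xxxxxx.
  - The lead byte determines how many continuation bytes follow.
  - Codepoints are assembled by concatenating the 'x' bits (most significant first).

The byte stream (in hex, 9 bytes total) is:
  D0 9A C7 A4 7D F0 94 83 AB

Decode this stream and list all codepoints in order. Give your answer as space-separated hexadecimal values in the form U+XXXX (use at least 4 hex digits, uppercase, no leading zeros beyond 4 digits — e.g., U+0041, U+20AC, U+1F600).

Answer: U+041A U+01E4 U+007D U+140EB

Derivation:
Byte[0]=D0: 2-byte lead, need 1 cont bytes. acc=0x10
Byte[1]=9A: continuation. acc=(acc<<6)|0x1A=0x41A
Completed: cp=U+041A (starts at byte 0)
Byte[2]=C7: 2-byte lead, need 1 cont bytes. acc=0x7
Byte[3]=A4: continuation. acc=(acc<<6)|0x24=0x1E4
Completed: cp=U+01E4 (starts at byte 2)
Byte[4]=7D: 1-byte ASCII. cp=U+007D
Byte[5]=F0: 4-byte lead, need 3 cont bytes. acc=0x0
Byte[6]=94: continuation. acc=(acc<<6)|0x14=0x14
Byte[7]=83: continuation. acc=(acc<<6)|0x03=0x503
Byte[8]=AB: continuation. acc=(acc<<6)|0x2B=0x140EB
Completed: cp=U+140EB (starts at byte 5)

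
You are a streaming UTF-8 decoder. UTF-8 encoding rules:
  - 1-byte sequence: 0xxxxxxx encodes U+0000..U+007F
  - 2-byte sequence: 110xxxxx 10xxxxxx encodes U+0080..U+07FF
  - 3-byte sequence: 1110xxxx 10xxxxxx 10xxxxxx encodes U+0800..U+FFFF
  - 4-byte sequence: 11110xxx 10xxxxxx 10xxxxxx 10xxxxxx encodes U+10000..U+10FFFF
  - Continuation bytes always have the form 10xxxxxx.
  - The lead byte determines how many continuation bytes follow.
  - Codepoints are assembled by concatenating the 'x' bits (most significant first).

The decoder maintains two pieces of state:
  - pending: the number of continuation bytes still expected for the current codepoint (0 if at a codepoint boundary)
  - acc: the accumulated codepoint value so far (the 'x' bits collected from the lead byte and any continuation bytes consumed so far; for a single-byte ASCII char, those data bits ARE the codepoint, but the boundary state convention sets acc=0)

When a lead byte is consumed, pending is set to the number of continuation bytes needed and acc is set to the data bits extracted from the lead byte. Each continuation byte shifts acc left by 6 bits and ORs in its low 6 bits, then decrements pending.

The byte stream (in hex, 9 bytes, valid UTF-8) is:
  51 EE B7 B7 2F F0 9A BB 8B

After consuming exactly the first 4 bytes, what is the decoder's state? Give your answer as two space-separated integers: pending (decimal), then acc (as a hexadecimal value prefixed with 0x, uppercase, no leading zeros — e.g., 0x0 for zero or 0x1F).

Byte[0]=51: 1-byte. pending=0, acc=0x0
Byte[1]=EE: 3-byte lead. pending=2, acc=0xE
Byte[2]=B7: continuation. acc=(acc<<6)|0x37=0x3B7, pending=1
Byte[3]=B7: continuation. acc=(acc<<6)|0x37=0xEDF7, pending=0

Answer: 0 0xEDF7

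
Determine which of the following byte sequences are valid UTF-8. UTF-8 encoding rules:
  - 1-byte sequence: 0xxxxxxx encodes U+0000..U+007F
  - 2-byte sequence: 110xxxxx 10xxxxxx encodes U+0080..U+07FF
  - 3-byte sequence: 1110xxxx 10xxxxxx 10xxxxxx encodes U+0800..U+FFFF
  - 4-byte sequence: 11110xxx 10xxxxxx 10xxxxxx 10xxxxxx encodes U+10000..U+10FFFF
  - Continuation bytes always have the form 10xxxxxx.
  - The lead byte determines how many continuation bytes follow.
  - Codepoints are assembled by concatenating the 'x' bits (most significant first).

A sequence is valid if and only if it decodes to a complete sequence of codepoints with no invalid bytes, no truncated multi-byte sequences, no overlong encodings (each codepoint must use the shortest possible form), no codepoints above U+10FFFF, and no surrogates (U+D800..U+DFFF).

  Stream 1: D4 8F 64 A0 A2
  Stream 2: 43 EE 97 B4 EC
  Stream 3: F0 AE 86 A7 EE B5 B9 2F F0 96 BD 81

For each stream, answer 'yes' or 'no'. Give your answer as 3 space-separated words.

Stream 1: error at byte offset 3. INVALID
Stream 2: error at byte offset 5. INVALID
Stream 3: decodes cleanly. VALID

Answer: no no yes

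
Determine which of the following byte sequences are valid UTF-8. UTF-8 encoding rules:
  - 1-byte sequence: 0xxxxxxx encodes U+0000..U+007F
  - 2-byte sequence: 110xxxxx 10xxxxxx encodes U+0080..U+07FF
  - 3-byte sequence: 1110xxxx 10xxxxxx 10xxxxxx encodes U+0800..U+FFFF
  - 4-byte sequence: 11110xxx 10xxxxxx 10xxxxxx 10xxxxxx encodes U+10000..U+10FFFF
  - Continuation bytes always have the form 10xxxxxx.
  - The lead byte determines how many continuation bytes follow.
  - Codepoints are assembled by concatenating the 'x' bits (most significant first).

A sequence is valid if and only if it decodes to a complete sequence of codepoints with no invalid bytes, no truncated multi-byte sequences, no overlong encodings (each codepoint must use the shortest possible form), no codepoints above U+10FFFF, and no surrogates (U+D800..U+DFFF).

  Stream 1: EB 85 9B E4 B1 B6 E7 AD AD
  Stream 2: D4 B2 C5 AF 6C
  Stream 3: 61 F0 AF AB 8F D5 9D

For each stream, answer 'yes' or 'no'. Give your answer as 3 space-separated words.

Answer: yes yes yes

Derivation:
Stream 1: decodes cleanly. VALID
Stream 2: decodes cleanly. VALID
Stream 3: decodes cleanly. VALID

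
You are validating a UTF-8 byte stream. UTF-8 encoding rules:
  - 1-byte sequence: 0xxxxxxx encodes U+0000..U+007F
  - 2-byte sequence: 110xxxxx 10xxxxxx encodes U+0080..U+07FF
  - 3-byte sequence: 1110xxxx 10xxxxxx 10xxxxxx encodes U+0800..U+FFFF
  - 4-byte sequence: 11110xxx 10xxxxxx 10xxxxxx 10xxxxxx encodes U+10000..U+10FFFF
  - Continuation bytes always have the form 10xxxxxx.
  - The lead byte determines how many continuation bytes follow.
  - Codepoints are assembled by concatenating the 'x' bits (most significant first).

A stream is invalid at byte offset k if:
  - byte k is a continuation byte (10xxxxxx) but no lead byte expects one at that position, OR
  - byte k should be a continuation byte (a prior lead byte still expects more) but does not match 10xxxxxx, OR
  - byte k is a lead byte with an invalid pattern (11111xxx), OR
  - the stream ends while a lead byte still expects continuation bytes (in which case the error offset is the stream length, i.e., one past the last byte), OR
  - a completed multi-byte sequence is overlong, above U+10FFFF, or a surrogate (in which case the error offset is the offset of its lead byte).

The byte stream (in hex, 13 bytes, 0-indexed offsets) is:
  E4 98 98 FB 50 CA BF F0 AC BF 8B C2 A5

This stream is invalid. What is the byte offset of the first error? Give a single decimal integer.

Byte[0]=E4: 3-byte lead, need 2 cont bytes. acc=0x4
Byte[1]=98: continuation. acc=(acc<<6)|0x18=0x118
Byte[2]=98: continuation. acc=(acc<<6)|0x18=0x4618
Completed: cp=U+4618 (starts at byte 0)
Byte[3]=FB: INVALID lead byte (not 0xxx/110x/1110/11110)

Answer: 3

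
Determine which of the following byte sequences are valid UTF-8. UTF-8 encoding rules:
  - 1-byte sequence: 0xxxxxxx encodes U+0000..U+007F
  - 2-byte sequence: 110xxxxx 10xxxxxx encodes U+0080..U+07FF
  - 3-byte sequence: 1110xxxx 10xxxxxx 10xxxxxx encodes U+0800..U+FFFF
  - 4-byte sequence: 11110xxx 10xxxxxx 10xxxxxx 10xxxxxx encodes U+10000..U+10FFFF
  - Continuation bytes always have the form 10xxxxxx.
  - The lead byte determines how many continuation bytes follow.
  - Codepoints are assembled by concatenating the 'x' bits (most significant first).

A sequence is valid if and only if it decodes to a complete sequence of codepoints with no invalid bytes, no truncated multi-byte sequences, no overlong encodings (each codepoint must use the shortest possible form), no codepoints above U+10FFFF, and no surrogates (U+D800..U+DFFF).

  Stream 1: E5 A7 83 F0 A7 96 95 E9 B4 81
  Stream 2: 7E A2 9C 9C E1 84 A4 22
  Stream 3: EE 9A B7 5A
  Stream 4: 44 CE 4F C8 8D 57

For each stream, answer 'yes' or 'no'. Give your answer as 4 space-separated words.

Stream 1: decodes cleanly. VALID
Stream 2: error at byte offset 1. INVALID
Stream 3: decodes cleanly. VALID
Stream 4: error at byte offset 2. INVALID

Answer: yes no yes no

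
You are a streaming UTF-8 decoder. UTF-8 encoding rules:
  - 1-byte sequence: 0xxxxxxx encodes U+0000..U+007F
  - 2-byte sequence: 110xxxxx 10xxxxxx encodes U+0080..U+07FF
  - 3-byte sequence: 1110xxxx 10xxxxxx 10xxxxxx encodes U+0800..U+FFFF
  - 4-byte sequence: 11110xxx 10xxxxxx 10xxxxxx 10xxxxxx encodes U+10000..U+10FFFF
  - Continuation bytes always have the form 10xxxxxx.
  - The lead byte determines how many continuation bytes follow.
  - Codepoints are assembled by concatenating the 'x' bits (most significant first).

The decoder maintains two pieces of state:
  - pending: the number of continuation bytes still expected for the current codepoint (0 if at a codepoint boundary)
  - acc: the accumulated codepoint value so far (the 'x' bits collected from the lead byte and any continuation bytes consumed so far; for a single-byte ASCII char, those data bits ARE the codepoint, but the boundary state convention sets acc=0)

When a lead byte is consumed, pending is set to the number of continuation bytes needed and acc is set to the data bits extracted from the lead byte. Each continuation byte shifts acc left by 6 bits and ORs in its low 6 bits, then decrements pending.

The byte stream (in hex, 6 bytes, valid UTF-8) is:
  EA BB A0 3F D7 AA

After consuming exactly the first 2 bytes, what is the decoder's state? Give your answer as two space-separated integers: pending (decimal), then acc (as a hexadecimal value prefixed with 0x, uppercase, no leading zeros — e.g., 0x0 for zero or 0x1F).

Answer: 1 0x2BB

Derivation:
Byte[0]=EA: 3-byte lead. pending=2, acc=0xA
Byte[1]=BB: continuation. acc=(acc<<6)|0x3B=0x2BB, pending=1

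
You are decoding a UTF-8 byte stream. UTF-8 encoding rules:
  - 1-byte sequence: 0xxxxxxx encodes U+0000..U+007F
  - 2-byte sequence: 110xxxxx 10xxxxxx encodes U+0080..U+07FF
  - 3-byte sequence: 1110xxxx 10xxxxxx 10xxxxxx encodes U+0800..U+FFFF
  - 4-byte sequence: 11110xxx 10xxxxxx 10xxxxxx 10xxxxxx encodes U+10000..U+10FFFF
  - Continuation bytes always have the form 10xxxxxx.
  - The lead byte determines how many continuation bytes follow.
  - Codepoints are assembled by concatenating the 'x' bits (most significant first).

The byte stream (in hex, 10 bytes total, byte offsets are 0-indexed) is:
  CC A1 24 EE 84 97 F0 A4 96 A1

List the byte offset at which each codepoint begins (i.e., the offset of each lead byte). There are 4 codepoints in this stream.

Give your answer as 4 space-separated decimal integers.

Answer: 0 2 3 6

Derivation:
Byte[0]=CC: 2-byte lead, need 1 cont bytes. acc=0xC
Byte[1]=A1: continuation. acc=(acc<<6)|0x21=0x321
Completed: cp=U+0321 (starts at byte 0)
Byte[2]=24: 1-byte ASCII. cp=U+0024
Byte[3]=EE: 3-byte lead, need 2 cont bytes. acc=0xE
Byte[4]=84: continuation. acc=(acc<<6)|0x04=0x384
Byte[5]=97: continuation. acc=(acc<<6)|0x17=0xE117
Completed: cp=U+E117 (starts at byte 3)
Byte[6]=F0: 4-byte lead, need 3 cont bytes. acc=0x0
Byte[7]=A4: continuation. acc=(acc<<6)|0x24=0x24
Byte[8]=96: continuation. acc=(acc<<6)|0x16=0x916
Byte[9]=A1: continuation. acc=(acc<<6)|0x21=0x245A1
Completed: cp=U+245A1 (starts at byte 6)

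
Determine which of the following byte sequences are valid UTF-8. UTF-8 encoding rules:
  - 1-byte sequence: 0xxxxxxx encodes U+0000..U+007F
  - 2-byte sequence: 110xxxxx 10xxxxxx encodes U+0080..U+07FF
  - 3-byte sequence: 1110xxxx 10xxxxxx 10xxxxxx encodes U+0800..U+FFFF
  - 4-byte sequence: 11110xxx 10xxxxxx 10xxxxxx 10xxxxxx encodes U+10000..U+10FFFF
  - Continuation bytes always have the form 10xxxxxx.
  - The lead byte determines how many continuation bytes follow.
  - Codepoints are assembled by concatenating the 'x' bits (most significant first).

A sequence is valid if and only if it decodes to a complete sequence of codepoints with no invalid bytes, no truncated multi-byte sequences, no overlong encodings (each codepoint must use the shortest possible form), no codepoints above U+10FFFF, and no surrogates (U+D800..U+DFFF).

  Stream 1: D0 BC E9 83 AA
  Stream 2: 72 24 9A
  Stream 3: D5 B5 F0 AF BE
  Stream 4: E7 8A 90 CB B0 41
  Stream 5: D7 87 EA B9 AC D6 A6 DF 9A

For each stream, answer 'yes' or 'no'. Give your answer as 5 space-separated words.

Stream 1: decodes cleanly. VALID
Stream 2: error at byte offset 2. INVALID
Stream 3: error at byte offset 5. INVALID
Stream 4: decodes cleanly. VALID
Stream 5: decodes cleanly. VALID

Answer: yes no no yes yes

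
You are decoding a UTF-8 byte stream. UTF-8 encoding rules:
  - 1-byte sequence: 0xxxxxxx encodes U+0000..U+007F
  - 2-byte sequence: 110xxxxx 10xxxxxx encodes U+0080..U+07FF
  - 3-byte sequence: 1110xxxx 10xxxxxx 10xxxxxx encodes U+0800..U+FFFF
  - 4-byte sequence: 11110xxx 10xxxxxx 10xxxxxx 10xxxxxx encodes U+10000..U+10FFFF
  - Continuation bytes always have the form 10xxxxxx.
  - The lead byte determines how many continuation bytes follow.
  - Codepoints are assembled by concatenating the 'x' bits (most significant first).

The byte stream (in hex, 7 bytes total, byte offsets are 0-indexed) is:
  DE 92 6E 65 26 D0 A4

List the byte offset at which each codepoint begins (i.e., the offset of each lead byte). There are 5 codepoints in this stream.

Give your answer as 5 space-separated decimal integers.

Answer: 0 2 3 4 5

Derivation:
Byte[0]=DE: 2-byte lead, need 1 cont bytes. acc=0x1E
Byte[1]=92: continuation. acc=(acc<<6)|0x12=0x792
Completed: cp=U+0792 (starts at byte 0)
Byte[2]=6E: 1-byte ASCII. cp=U+006E
Byte[3]=65: 1-byte ASCII. cp=U+0065
Byte[4]=26: 1-byte ASCII. cp=U+0026
Byte[5]=D0: 2-byte lead, need 1 cont bytes. acc=0x10
Byte[6]=A4: continuation. acc=(acc<<6)|0x24=0x424
Completed: cp=U+0424 (starts at byte 5)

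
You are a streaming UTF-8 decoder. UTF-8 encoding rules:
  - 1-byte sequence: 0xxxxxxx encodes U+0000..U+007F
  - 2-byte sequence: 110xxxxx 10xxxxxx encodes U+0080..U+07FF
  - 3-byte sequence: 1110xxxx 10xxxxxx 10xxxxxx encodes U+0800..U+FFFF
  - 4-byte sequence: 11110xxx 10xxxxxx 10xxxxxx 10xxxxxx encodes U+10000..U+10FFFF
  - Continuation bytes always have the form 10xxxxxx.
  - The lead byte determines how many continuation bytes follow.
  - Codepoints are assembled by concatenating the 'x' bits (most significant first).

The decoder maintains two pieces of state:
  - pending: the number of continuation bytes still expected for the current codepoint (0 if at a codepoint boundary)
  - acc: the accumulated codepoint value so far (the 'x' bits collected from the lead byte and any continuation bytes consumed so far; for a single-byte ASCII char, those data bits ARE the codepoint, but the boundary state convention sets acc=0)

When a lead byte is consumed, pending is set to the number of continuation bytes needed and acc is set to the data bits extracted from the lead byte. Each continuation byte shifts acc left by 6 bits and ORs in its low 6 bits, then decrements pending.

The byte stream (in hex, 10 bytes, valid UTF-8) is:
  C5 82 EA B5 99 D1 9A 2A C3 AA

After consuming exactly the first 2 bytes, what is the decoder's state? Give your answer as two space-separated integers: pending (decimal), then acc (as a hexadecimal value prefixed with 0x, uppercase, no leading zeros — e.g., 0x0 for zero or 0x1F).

Answer: 0 0x142

Derivation:
Byte[0]=C5: 2-byte lead. pending=1, acc=0x5
Byte[1]=82: continuation. acc=(acc<<6)|0x02=0x142, pending=0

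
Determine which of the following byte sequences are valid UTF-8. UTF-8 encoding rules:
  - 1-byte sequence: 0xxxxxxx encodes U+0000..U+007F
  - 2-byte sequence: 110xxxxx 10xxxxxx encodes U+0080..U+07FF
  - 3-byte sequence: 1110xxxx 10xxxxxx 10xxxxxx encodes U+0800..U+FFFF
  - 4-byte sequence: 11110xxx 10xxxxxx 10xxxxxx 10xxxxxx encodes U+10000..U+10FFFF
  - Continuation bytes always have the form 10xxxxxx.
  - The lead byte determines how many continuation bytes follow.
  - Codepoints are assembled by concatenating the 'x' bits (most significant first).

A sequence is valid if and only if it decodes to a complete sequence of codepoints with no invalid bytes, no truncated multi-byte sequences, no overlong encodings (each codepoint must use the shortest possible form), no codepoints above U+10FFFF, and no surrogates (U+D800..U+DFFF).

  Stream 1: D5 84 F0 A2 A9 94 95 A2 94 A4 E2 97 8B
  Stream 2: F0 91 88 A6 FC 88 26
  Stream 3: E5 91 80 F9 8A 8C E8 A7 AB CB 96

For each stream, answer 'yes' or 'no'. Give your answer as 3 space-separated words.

Answer: no no no

Derivation:
Stream 1: error at byte offset 6. INVALID
Stream 2: error at byte offset 4. INVALID
Stream 3: error at byte offset 3. INVALID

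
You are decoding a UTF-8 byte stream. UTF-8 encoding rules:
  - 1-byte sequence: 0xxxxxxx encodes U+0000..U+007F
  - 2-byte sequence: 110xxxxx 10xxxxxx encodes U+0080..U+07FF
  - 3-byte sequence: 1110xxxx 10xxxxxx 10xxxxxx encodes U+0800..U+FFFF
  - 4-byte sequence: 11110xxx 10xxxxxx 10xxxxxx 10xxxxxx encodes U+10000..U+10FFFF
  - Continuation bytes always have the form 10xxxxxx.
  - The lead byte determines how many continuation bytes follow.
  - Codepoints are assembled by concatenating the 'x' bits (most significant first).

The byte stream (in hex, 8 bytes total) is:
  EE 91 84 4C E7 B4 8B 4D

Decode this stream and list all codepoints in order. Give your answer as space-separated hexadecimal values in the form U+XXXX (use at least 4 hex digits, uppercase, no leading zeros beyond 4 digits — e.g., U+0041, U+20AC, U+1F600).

Answer: U+E444 U+004C U+7D0B U+004D

Derivation:
Byte[0]=EE: 3-byte lead, need 2 cont bytes. acc=0xE
Byte[1]=91: continuation. acc=(acc<<6)|0x11=0x391
Byte[2]=84: continuation. acc=(acc<<6)|0x04=0xE444
Completed: cp=U+E444 (starts at byte 0)
Byte[3]=4C: 1-byte ASCII. cp=U+004C
Byte[4]=E7: 3-byte lead, need 2 cont bytes. acc=0x7
Byte[5]=B4: continuation. acc=(acc<<6)|0x34=0x1F4
Byte[6]=8B: continuation. acc=(acc<<6)|0x0B=0x7D0B
Completed: cp=U+7D0B (starts at byte 4)
Byte[7]=4D: 1-byte ASCII. cp=U+004D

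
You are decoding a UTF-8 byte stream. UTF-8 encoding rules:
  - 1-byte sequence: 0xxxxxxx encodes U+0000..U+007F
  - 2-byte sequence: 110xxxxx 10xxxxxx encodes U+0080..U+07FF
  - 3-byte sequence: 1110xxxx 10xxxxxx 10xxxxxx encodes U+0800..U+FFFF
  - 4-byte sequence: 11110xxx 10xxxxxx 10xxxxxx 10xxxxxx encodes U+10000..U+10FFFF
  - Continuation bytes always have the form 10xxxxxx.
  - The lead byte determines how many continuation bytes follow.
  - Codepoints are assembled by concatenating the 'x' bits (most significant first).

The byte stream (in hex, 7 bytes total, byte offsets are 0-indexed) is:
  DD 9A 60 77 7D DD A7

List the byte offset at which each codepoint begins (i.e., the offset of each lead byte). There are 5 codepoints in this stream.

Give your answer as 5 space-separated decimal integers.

Answer: 0 2 3 4 5

Derivation:
Byte[0]=DD: 2-byte lead, need 1 cont bytes. acc=0x1D
Byte[1]=9A: continuation. acc=(acc<<6)|0x1A=0x75A
Completed: cp=U+075A (starts at byte 0)
Byte[2]=60: 1-byte ASCII. cp=U+0060
Byte[3]=77: 1-byte ASCII. cp=U+0077
Byte[4]=7D: 1-byte ASCII. cp=U+007D
Byte[5]=DD: 2-byte lead, need 1 cont bytes. acc=0x1D
Byte[6]=A7: continuation. acc=(acc<<6)|0x27=0x767
Completed: cp=U+0767 (starts at byte 5)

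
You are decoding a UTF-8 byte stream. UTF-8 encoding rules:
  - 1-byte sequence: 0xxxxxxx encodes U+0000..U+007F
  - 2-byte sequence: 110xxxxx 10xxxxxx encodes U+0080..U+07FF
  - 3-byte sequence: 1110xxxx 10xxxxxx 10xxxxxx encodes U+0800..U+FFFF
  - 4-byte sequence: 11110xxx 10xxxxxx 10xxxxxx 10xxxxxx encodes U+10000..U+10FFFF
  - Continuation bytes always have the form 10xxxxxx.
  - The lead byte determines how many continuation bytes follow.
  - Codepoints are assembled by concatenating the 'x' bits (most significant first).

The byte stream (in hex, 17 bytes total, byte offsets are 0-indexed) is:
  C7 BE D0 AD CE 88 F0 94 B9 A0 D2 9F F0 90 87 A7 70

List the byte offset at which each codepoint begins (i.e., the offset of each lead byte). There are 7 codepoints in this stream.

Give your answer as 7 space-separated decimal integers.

Byte[0]=C7: 2-byte lead, need 1 cont bytes. acc=0x7
Byte[1]=BE: continuation. acc=(acc<<6)|0x3E=0x1FE
Completed: cp=U+01FE (starts at byte 0)
Byte[2]=D0: 2-byte lead, need 1 cont bytes. acc=0x10
Byte[3]=AD: continuation. acc=(acc<<6)|0x2D=0x42D
Completed: cp=U+042D (starts at byte 2)
Byte[4]=CE: 2-byte lead, need 1 cont bytes. acc=0xE
Byte[5]=88: continuation. acc=(acc<<6)|0x08=0x388
Completed: cp=U+0388 (starts at byte 4)
Byte[6]=F0: 4-byte lead, need 3 cont bytes. acc=0x0
Byte[7]=94: continuation. acc=(acc<<6)|0x14=0x14
Byte[8]=B9: continuation. acc=(acc<<6)|0x39=0x539
Byte[9]=A0: continuation. acc=(acc<<6)|0x20=0x14E60
Completed: cp=U+14E60 (starts at byte 6)
Byte[10]=D2: 2-byte lead, need 1 cont bytes. acc=0x12
Byte[11]=9F: continuation. acc=(acc<<6)|0x1F=0x49F
Completed: cp=U+049F (starts at byte 10)
Byte[12]=F0: 4-byte lead, need 3 cont bytes. acc=0x0
Byte[13]=90: continuation. acc=(acc<<6)|0x10=0x10
Byte[14]=87: continuation. acc=(acc<<6)|0x07=0x407
Byte[15]=A7: continuation. acc=(acc<<6)|0x27=0x101E7
Completed: cp=U+101E7 (starts at byte 12)
Byte[16]=70: 1-byte ASCII. cp=U+0070

Answer: 0 2 4 6 10 12 16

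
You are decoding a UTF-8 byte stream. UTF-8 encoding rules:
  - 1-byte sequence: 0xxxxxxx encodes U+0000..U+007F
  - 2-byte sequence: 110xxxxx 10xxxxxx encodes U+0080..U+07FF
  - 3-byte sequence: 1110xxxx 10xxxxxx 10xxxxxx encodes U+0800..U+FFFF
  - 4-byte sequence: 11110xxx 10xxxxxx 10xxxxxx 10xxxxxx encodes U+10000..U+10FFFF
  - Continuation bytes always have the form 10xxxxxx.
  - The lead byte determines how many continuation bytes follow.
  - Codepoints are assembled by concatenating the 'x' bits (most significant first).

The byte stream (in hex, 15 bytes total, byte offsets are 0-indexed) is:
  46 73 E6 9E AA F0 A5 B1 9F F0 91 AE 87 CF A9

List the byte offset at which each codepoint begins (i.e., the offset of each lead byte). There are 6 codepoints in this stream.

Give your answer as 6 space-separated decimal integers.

Byte[0]=46: 1-byte ASCII. cp=U+0046
Byte[1]=73: 1-byte ASCII. cp=U+0073
Byte[2]=E6: 3-byte lead, need 2 cont bytes. acc=0x6
Byte[3]=9E: continuation. acc=(acc<<6)|0x1E=0x19E
Byte[4]=AA: continuation. acc=(acc<<6)|0x2A=0x67AA
Completed: cp=U+67AA (starts at byte 2)
Byte[5]=F0: 4-byte lead, need 3 cont bytes. acc=0x0
Byte[6]=A5: continuation. acc=(acc<<6)|0x25=0x25
Byte[7]=B1: continuation. acc=(acc<<6)|0x31=0x971
Byte[8]=9F: continuation. acc=(acc<<6)|0x1F=0x25C5F
Completed: cp=U+25C5F (starts at byte 5)
Byte[9]=F0: 4-byte lead, need 3 cont bytes. acc=0x0
Byte[10]=91: continuation. acc=(acc<<6)|0x11=0x11
Byte[11]=AE: continuation. acc=(acc<<6)|0x2E=0x46E
Byte[12]=87: continuation. acc=(acc<<6)|0x07=0x11B87
Completed: cp=U+11B87 (starts at byte 9)
Byte[13]=CF: 2-byte lead, need 1 cont bytes. acc=0xF
Byte[14]=A9: continuation. acc=(acc<<6)|0x29=0x3E9
Completed: cp=U+03E9 (starts at byte 13)

Answer: 0 1 2 5 9 13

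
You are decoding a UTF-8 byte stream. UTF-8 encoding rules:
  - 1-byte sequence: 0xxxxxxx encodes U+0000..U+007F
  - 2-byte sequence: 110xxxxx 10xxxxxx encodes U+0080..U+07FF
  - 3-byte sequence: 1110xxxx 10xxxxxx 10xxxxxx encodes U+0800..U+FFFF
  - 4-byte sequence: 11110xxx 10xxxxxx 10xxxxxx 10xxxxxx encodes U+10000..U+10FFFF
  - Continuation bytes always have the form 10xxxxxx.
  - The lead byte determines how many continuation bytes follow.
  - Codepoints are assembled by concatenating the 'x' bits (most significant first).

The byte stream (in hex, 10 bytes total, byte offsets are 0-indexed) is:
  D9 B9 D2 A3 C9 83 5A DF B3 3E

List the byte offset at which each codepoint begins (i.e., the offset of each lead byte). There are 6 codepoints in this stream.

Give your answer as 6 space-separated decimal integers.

Answer: 0 2 4 6 7 9

Derivation:
Byte[0]=D9: 2-byte lead, need 1 cont bytes. acc=0x19
Byte[1]=B9: continuation. acc=(acc<<6)|0x39=0x679
Completed: cp=U+0679 (starts at byte 0)
Byte[2]=D2: 2-byte lead, need 1 cont bytes. acc=0x12
Byte[3]=A3: continuation. acc=(acc<<6)|0x23=0x4A3
Completed: cp=U+04A3 (starts at byte 2)
Byte[4]=C9: 2-byte lead, need 1 cont bytes. acc=0x9
Byte[5]=83: continuation. acc=(acc<<6)|0x03=0x243
Completed: cp=U+0243 (starts at byte 4)
Byte[6]=5A: 1-byte ASCII. cp=U+005A
Byte[7]=DF: 2-byte lead, need 1 cont bytes. acc=0x1F
Byte[8]=B3: continuation. acc=(acc<<6)|0x33=0x7F3
Completed: cp=U+07F3 (starts at byte 7)
Byte[9]=3E: 1-byte ASCII. cp=U+003E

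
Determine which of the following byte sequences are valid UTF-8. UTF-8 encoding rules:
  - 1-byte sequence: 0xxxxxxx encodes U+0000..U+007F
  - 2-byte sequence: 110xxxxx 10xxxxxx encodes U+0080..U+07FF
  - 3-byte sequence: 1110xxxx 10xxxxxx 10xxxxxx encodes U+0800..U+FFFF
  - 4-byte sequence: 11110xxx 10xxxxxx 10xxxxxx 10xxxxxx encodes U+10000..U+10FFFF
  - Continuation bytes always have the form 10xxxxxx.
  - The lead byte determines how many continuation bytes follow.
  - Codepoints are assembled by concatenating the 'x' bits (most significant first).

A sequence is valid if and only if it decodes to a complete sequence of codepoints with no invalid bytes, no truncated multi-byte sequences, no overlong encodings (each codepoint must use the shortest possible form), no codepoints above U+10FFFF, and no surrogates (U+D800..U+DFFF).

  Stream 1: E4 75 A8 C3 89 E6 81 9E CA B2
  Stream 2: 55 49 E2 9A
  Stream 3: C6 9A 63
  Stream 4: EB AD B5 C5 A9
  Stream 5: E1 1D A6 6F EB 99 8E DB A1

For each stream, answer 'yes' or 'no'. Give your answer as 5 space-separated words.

Stream 1: error at byte offset 1. INVALID
Stream 2: error at byte offset 4. INVALID
Stream 3: decodes cleanly. VALID
Stream 4: decodes cleanly. VALID
Stream 5: error at byte offset 1. INVALID

Answer: no no yes yes no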